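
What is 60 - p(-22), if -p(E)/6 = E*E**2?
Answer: -63828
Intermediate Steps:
p(E) = -6*E**3 (p(E) = -6*E*E**2 = -6*E**3)
60 - p(-22) = 60 - (-6)*(-22)**3 = 60 - (-6)*(-10648) = 60 - 1*63888 = 60 - 63888 = -63828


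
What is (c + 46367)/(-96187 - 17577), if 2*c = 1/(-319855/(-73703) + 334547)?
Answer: -2286582799554367/5610257415837088 ≈ -0.40757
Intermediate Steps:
c = 73703/49314874792 (c = 1/(2*(-319855/(-73703) + 334547)) = 1/(2*(-319855*(-1/73703) + 334547)) = 1/(2*(319855/73703 + 334547)) = 1/(2*(24657437396/73703)) = (½)*(73703/24657437396) = 73703/49314874792 ≈ 1.4945e-6)
(c + 46367)/(-96187 - 17577) = (73703/49314874792 + 46367)/(-96187 - 17577) = (2286582799554367/49314874792)/(-113764) = (2286582799554367/49314874792)*(-1/113764) = -2286582799554367/5610257415837088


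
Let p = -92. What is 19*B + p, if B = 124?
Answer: 2264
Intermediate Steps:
19*B + p = 19*124 - 92 = 2356 - 92 = 2264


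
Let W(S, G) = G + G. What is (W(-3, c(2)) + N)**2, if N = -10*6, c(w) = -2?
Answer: 4096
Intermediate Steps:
N = -60
W(S, G) = 2*G
(W(-3, c(2)) + N)**2 = (2*(-2) - 60)**2 = (-4 - 60)**2 = (-64)**2 = 4096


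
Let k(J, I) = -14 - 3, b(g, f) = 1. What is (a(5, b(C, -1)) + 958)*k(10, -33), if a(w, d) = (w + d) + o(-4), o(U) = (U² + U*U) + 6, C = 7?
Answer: -17034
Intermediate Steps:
k(J, I) = -17
o(U) = 6 + 2*U² (o(U) = (U² + U²) + 6 = 2*U² + 6 = 6 + 2*U²)
a(w, d) = 38 + d + w (a(w, d) = (w + d) + (6 + 2*(-4)²) = (d + w) + (6 + 2*16) = (d + w) + (6 + 32) = (d + w) + 38 = 38 + d + w)
(a(5, b(C, -1)) + 958)*k(10, -33) = ((38 + 1 + 5) + 958)*(-17) = (44 + 958)*(-17) = 1002*(-17) = -17034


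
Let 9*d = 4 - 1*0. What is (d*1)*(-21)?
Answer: -28/3 ≈ -9.3333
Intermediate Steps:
d = 4/9 (d = (4 - 1*0)/9 = (4 + 0)/9 = (⅑)*4 = 4/9 ≈ 0.44444)
(d*1)*(-21) = ((4/9)*1)*(-21) = (4/9)*(-21) = -28/3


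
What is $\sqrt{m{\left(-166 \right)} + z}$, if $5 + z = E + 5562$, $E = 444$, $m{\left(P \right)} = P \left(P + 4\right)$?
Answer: $\sqrt{32893} \approx 181.36$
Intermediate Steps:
$m{\left(P \right)} = P \left(4 + P\right)$
$z = 6001$ ($z = -5 + \left(444 + 5562\right) = -5 + 6006 = 6001$)
$\sqrt{m{\left(-166 \right)} + z} = \sqrt{- 166 \left(4 - 166\right) + 6001} = \sqrt{\left(-166\right) \left(-162\right) + 6001} = \sqrt{26892 + 6001} = \sqrt{32893}$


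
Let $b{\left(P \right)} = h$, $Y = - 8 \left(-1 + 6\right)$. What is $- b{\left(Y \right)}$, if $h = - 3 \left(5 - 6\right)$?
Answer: $-3$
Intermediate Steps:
$h = 3$ ($h = \left(-3\right) \left(-1\right) = 3$)
$Y = -40$ ($Y = \left(-8\right) 5 = -40$)
$b{\left(P \right)} = 3$
$- b{\left(Y \right)} = \left(-1\right) 3 = -3$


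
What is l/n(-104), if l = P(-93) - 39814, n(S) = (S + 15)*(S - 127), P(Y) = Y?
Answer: -5701/2937 ≈ -1.9411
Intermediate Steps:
n(S) = (-127 + S)*(15 + S) (n(S) = (15 + S)*(-127 + S) = (-127 + S)*(15 + S))
l = -39907 (l = -93 - 39814 = -39907)
l/n(-104) = -39907/(-1905 + (-104)² - 112*(-104)) = -39907/(-1905 + 10816 + 11648) = -39907/20559 = -39907*1/20559 = -5701/2937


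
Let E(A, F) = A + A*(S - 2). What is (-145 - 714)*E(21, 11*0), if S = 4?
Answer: -54117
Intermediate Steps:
E(A, F) = 3*A (E(A, F) = A + A*(4 - 2) = A + A*2 = A + 2*A = 3*A)
(-145 - 714)*E(21, 11*0) = (-145 - 714)*(3*21) = -859*63 = -54117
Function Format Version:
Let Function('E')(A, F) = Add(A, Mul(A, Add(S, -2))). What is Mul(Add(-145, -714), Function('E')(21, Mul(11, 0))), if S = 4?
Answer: -54117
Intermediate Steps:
Function('E')(A, F) = Mul(3, A) (Function('E')(A, F) = Add(A, Mul(A, Add(4, -2))) = Add(A, Mul(A, 2)) = Add(A, Mul(2, A)) = Mul(3, A))
Mul(Add(-145, -714), Function('E')(21, Mul(11, 0))) = Mul(Add(-145, -714), Mul(3, 21)) = Mul(-859, 63) = -54117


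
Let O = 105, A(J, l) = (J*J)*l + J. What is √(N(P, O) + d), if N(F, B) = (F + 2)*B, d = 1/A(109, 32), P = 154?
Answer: √2369020573224681/380301 ≈ 127.98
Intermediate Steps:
A(J, l) = J + l*J² (A(J, l) = J²*l + J = l*J² + J = J + l*J²)
d = 1/380301 (d = 1/(109*(1 + 109*32)) = 1/(109*(1 + 3488)) = 1/(109*3489) = 1/380301 ≈ 2.6295e-6)
N(F, B) = B*(2 + F) (N(F, B) = (2 + F)*B = B*(2 + F))
√(N(P, O) + d) = √(105*(2 + 154) + 1/380301) = √(105*156 + 1/380301) = √(16380 + 1/380301) = √(6229330381/380301) = √2369020573224681/380301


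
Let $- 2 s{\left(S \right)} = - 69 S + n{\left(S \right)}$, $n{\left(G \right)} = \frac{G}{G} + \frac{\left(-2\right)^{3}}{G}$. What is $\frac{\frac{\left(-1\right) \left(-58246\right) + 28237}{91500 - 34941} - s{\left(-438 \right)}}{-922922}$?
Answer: $- \frac{124797635891}{7621133628108} \approx -0.016375$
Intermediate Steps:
$n{\left(G \right)} = 1 - \frac{8}{G}$
$s{\left(S \right)} = \frac{69 S}{2} - \frac{-8 + S}{2 S}$ ($s{\left(S \right)} = - \frac{- 69 S + \frac{-8 + S}{S}}{2} = \frac{69 S}{2} - \frac{-8 + S}{2 S}$)
$\frac{\frac{\left(-1\right) \left(-58246\right) + 28237}{91500 - 34941} - s{\left(-438 \right)}}{-922922} = \frac{\frac{\left(-1\right) \left(-58246\right) + 28237}{91500 - 34941} - \frac{8 - -438 + 69 \left(-438\right)^{2}}{2 \left(-438\right)}}{-922922} = \left(\frac{58246 + 28237}{56559} - \frac{1}{2} \left(- \frac{1}{438}\right) \left(8 + 438 + 69 \cdot 191844\right)\right) \left(- \frac{1}{922922}\right) = \left(86483 \cdot \frac{1}{56559} - \frac{1}{2} \left(- \frac{1}{438}\right) \left(8 + 438 + 13237236\right)\right) \left(- \frac{1}{922922}\right) = \left(\frac{86483}{56559} - \frac{1}{2} \left(- \frac{1}{438}\right) 13237682\right) \left(- \frac{1}{922922}\right) = \left(\frac{86483}{56559} - - \frac{6618841}{438}\right) \left(- \frac{1}{922922}\right) = \left(\frac{86483}{56559} + \frac{6618841}{438}\right) \left(- \frac{1}{922922}\right) = \frac{124797635891}{8257614} \left(- \frac{1}{922922}\right) = - \frac{124797635891}{7621133628108}$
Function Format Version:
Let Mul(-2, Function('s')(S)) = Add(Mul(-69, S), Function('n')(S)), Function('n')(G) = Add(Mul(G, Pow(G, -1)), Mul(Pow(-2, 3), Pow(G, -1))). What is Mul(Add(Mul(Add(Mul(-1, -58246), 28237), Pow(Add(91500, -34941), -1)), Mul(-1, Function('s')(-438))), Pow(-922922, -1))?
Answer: Rational(-124797635891, 7621133628108) ≈ -0.016375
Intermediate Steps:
Function('n')(G) = Add(1, Mul(-8, Pow(G, -1)))
Function('s')(S) = Add(Mul(Rational(69, 2), S), Mul(Rational(-1, 2), Pow(S, -1), Add(-8, S))) (Function('s')(S) = Mul(Rational(-1, 2), Add(Mul(-69, S), Mul(Pow(S, -1), Add(-8, S)))) = Add(Mul(Rational(69, 2), S), Mul(Rational(-1, 2), Pow(S, -1), Add(-8, S))))
Mul(Add(Mul(Add(Mul(-1, -58246), 28237), Pow(Add(91500, -34941), -1)), Mul(-1, Function('s')(-438))), Pow(-922922, -1)) = Mul(Add(Mul(Add(Mul(-1, -58246), 28237), Pow(Add(91500, -34941), -1)), Mul(-1, Mul(Rational(1, 2), Pow(-438, -1), Add(8, Mul(-1, -438), Mul(69, Pow(-438, 2)))))), Pow(-922922, -1)) = Mul(Add(Mul(Add(58246, 28237), Pow(56559, -1)), Mul(-1, Mul(Rational(1, 2), Rational(-1, 438), Add(8, 438, Mul(69, 191844))))), Rational(-1, 922922)) = Mul(Add(Mul(86483, Rational(1, 56559)), Mul(-1, Mul(Rational(1, 2), Rational(-1, 438), Add(8, 438, 13237236)))), Rational(-1, 922922)) = Mul(Add(Rational(86483, 56559), Mul(-1, Mul(Rational(1, 2), Rational(-1, 438), 13237682))), Rational(-1, 922922)) = Mul(Add(Rational(86483, 56559), Mul(-1, Rational(-6618841, 438))), Rational(-1, 922922)) = Mul(Add(Rational(86483, 56559), Rational(6618841, 438)), Rational(-1, 922922)) = Mul(Rational(124797635891, 8257614), Rational(-1, 922922)) = Rational(-124797635891, 7621133628108)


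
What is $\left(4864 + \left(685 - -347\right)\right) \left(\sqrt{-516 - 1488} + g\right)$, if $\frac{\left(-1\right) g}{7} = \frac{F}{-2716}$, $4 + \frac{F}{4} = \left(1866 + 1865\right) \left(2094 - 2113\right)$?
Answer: $- \frac{417985128}{97} + 11792 i \sqrt{501} \approx -4.3091 \cdot 10^{6} + 2.6394 \cdot 10^{5} i$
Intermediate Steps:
$F = -283572$ ($F = -16 + 4 \left(1866 + 1865\right) \left(2094 - 2113\right) = -16 + 4 \cdot 3731 \left(-19\right) = -16 + 4 \left(-70889\right) = -16 - 283556 = -283572$)
$g = - \frac{70893}{97}$ ($g = - 7 \left(- \frac{283572}{-2716}\right) = - 7 \left(\left(-283572\right) \left(- \frac{1}{2716}\right)\right) = \left(-7\right) \frac{70893}{679} = - \frac{70893}{97} \approx -730.86$)
$\left(4864 + \left(685 - -347\right)\right) \left(\sqrt{-516 - 1488} + g\right) = \left(4864 + \left(685 - -347\right)\right) \left(\sqrt{-516 - 1488} - \frac{70893}{97}\right) = \left(4864 + \left(685 + 347\right)\right) \left(\sqrt{-2004} - \frac{70893}{97}\right) = \left(4864 + 1032\right) \left(2 i \sqrt{501} - \frac{70893}{97}\right) = 5896 \left(- \frac{70893}{97} + 2 i \sqrt{501}\right) = - \frac{417985128}{97} + 11792 i \sqrt{501}$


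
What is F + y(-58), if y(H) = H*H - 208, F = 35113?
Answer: 38269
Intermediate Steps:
y(H) = -208 + H**2 (y(H) = H**2 - 208 = -208 + H**2)
F + y(-58) = 35113 + (-208 + (-58)**2) = 35113 + (-208 + 3364) = 35113 + 3156 = 38269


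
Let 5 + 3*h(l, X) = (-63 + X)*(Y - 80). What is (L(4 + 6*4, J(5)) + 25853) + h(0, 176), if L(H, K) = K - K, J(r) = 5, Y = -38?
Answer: 64220/3 ≈ 21407.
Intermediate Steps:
L(H, K) = 0
h(l, X) = 7429/3 - 118*X/3 (h(l, X) = -5/3 + ((-63 + X)*(-38 - 80))/3 = -5/3 + ((-63 + X)*(-118))/3 = -5/3 + (7434 - 118*X)/3 = -5/3 + (2478 - 118*X/3) = 7429/3 - 118*X/3)
(L(4 + 6*4, J(5)) + 25853) + h(0, 176) = (0 + 25853) + (7429/3 - 118/3*176) = 25853 + (7429/3 - 20768/3) = 25853 - 13339/3 = 64220/3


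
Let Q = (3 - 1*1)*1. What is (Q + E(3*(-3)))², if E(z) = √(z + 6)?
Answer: (2 + I*√3)² ≈ 1.0 + 6.9282*I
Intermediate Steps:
Q = 2 (Q = (3 - 1)*1 = 2*1 = 2)
E(z) = √(6 + z)
(Q + E(3*(-3)))² = (2 + √(6 + 3*(-3)))² = (2 + √(6 - 9))² = (2 + √(-3))² = (2 + I*√3)²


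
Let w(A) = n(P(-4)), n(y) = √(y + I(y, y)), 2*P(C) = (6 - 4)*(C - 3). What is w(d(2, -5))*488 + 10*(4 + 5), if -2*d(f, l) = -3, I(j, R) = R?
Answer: 90 + 488*I*√14 ≈ 90.0 + 1825.9*I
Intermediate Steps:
d(f, l) = 3/2 (d(f, l) = -½*(-3) = 3/2)
P(C) = -3 + C (P(C) = ((6 - 4)*(C - 3))/2 = (2*(-3 + C))/2 = (-6 + 2*C)/2 = -3 + C)
n(y) = √2*√y (n(y) = √(y + y) = √(2*y) = √2*√y)
w(A) = I*√14 (w(A) = √2*√(-3 - 4) = √2*√(-7) = √2*(I*√7) = I*√14)
w(d(2, -5))*488 + 10*(4 + 5) = (I*√14)*488 + 10*(4 + 5) = 488*I*√14 + 10*9 = 488*I*√14 + 90 = 90 + 488*I*√14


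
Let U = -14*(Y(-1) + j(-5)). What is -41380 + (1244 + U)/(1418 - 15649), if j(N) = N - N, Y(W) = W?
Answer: -588880038/14231 ≈ -41380.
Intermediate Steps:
j(N) = 0
U = 14 (U = -14*(-1 + 0) = -14*(-1) = 14)
-41380 + (1244 + U)/(1418 - 15649) = -41380 + (1244 + 14)/(1418 - 15649) = -41380 + 1258/(-14231) = -41380 + 1258*(-1/14231) = -41380 - 1258/14231 = -588880038/14231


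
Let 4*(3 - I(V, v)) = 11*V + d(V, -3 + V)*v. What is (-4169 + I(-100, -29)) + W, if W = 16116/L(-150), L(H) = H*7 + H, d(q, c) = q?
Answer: -462943/100 ≈ -4629.4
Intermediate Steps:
I(V, v) = 3 - 11*V/4 - V*v/4 (I(V, v) = 3 - (11*V + V*v)/4 = 3 + (-11*V/4 - V*v/4) = 3 - 11*V/4 - V*v/4)
L(H) = 8*H (L(H) = 7*H + H = 8*H)
W = -1343/100 (W = 16116/((8*(-150))) = 16116/(-1200) = 16116*(-1/1200) = -1343/100 ≈ -13.430)
(-4169 + I(-100, -29)) + W = (-4169 + (3 - 11/4*(-100) - 1/4*(-100)*(-29))) - 1343/100 = (-4169 + (3 + 275 - 725)) - 1343/100 = (-4169 - 447) - 1343/100 = -4616 - 1343/100 = -462943/100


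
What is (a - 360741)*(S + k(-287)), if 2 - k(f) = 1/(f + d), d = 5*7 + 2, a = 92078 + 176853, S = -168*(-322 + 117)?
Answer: -79053009681/25 ≈ -3.1621e+9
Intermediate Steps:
S = 34440 (S = -168*(-205) = 34440)
a = 268931
d = 37 (d = 35 + 2 = 37)
k(f) = 2 - 1/(37 + f) (k(f) = 2 - 1/(f + 37) = 2 - 1/(37 + f))
(a - 360741)*(S + k(-287)) = (268931 - 360741)*(34440 + (73 + 2*(-287))/(37 - 287)) = -91810*(34440 + (73 - 574)/(-250)) = -91810*(34440 - 1/250*(-501)) = -91810*(34440 + 501/250) = -91810*8610501/250 = -79053009681/25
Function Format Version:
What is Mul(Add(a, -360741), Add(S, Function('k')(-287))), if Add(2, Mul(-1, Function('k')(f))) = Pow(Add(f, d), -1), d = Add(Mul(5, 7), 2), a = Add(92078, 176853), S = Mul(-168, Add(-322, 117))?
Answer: Rational(-79053009681, 25) ≈ -3.1621e+9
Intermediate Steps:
S = 34440 (S = Mul(-168, -205) = 34440)
a = 268931
d = 37 (d = Add(35, 2) = 37)
Function('k')(f) = Add(2, Mul(-1, Pow(Add(37, f), -1))) (Function('k')(f) = Add(2, Mul(-1, Pow(Add(f, 37), -1))) = Add(2, Mul(-1, Pow(Add(37, f), -1))))
Mul(Add(a, -360741), Add(S, Function('k')(-287))) = Mul(Add(268931, -360741), Add(34440, Mul(Pow(Add(37, -287), -1), Add(73, Mul(2, -287))))) = Mul(-91810, Add(34440, Mul(Pow(-250, -1), Add(73, -574)))) = Mul(-91810, Add(34440, Mul(Rational(-1, 250), -501))) = Mul(-91810, Add(34440, Rational(501, 250))) = Mul(-91810, Rational(8610501, 250)) = Rational(-79053009681, 25)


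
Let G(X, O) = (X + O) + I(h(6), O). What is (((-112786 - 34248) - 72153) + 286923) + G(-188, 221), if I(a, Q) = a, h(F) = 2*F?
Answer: 67781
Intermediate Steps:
G(X, O) = 12 + O + X (G(X, O) = (X + O) + 2*6 = (O + X) + 12 = 12 + O + X)
(((-112786 - 34248) - 72153) + 286923) + G(-188, 221) = (((-112786 - 34248) - 72153) + 286923) + (12 + 221 - 188) = ((-147034 - 72153) + 286923) + 45 = (-219187 + 286923) + 45 = 67736 + 45 = 67781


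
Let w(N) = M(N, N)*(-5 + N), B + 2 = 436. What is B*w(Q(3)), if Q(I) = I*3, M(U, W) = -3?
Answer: -5208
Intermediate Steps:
Q(I) = 3*I
B = 434 (B = -2 + 436 = 434)
w(N) = 15 - 3*N (w(N) = -3*(-5 + N) = 15 - 3*N)
B*w(Q(3)) = 434*(15 - 9*3) = 434*(15 - 3*9) = 434*(15 - 27) = 434*(-12) = -5208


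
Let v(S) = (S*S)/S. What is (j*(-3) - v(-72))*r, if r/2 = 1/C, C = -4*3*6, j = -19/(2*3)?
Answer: -163/72 ≈ -2.2639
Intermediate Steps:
v(S) = S (v(S) = S²/S = S)
j = -19/6 ≈ -3.1667
C = -72 (C = -12*6 = -72)
r = -1/36 (r = 2/(-72) = 2*(-1/72) = -1/36 ≈ -0.027778)
(j*(-3) - v(-72))*r = (-19/6*(-3) - 1*(-72))*(-1/36) = (19/2 + 72)*(-1/36) = (163/2)*(-1/36) = -163/72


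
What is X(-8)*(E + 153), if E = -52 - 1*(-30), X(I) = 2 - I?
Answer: 1310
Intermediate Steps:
E = -22 (E = -52 + 30 = -22)
X(-8)*(E + 153) = (2 - 1*(-8))*(-22 + 153) = (2 + 8)*131 = 10*131 = 1310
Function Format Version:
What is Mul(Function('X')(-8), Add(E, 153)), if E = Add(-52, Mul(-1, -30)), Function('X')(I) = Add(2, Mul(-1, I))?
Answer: 1310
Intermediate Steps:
E = -22 (E = Add(-52, 30) = -22)
Mul(Function('X')(-8), Add(E, 153)) = Mul(Add(2, Mul(-1, -8)), Add(-22, 153)) = Mul(Add(2, 8), 131) = Mul(10, 131) = 1310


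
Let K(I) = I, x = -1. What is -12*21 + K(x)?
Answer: -253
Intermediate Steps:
-12*21 + K(x) = -12*21 - 1 = -252 - 1 = -253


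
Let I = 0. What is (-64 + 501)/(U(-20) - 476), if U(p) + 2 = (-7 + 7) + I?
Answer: -437/478 ≈ -0.91423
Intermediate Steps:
U(p) = -2 (U(p) = -2 + ((-7 + 7) + 0) = -2 + (0 + 0) = -2 + 0 = -2)
(-64 + 501)/(U(-20) - 476) = (-64 + 501)/(-2 - 476) = 437/(-478) = 437*(-1/478) = -437/478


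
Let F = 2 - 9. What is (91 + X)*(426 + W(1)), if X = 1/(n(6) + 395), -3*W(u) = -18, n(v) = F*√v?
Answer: 6122267712/155731 + 3024*√6/155731 ≈ 39313.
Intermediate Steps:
F = -7
n(v) = -7*√v
W(u) = 6 (W(u) = -⅓*(-18) = 6)
X = 1/(395 - 7*√6) (X = 1/(-7*√6 + 395) = 1/(395 - 7*√6) ≈ 0.0026465)
(91 + X)*(426 + W(1)) = (91 + (395/155731 + 7*√6/155731))*(426 + 6) = (14171916/155731 + 7*√6/155731)*432 = 6122267712/155731 + 3024*√6/155731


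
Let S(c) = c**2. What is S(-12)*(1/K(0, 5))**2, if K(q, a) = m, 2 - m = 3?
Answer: 144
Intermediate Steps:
m = -1 (m = 2 - 1*3 = 2 - 3 = -1)
K(q, a) = -1
S(-12)*(1/K(0, 5))**2 = (-12)**2*(1/(-1))**2 = 144*(-1)**2 = 144*1 = 144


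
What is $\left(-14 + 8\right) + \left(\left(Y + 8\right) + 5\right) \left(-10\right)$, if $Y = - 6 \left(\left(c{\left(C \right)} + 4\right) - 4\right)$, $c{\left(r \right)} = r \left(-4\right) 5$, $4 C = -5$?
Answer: $1364$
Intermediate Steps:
$C = - \frac{5}{4}$ ($C = \frac{1}{4} \left(-5\right) = - \frac{5}{4} \approx -1.25$)
$c{\left(r \right)} = - 20 r$ ($c{\left(r \right)} = - 4 r 5 = - 20 r$)
$Y = -150$ ($Y = - 6 \left(\left(\left(-20\right) \left(- \frac{5}{4}\right) + 4\right) - 4\right) = - 6 \left(\left(25 + 4\right) - 4\right) = - 6 \left(29 - 4\right) = \left(-6\right) 25 = -150$)
$\left(-14 + 8\right) + \left(\left(Y + 8\right) + 5\right) \left(-10\right) = \left(-14 + 8\right) + \left(\left(-150 + 8\right) + 5\right) \left(-10\right) = -6 + \left(-142 + 5\right) \left(-10\right) = -6 - -1370 = -6 + 1370 = 1364$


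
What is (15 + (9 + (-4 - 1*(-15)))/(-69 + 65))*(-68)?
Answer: -680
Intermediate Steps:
(15 + (9 + (-4 - 1*(-15)))/(-69 + 65))*(-68) = (15 + (9 + (-4 + 15))/(-4))*(-68) = (15 + (9 + 11)*(-¼))*(-68) = (15 + 20*(-¼))*(-68) = (15 - 5)*(-68) = 10*(-68) = -680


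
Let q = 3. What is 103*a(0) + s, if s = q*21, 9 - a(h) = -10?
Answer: 2020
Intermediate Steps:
a(h) = 19 (a(h) = 9 - 1*(-10) = 9 + 10 = 19)
s = 63 (s = 3*21 = 63)
103*a(0) + s = 103*19 + 63 = 1957 + 63 = 2020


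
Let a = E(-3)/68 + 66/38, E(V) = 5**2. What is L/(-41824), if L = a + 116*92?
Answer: -13790943/54036608 ≈ -0.25521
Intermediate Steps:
E(V) = 25
a = 2719/1292 (a = 25/68 + 66/38 = 25*(1/68) + 66*(1/38) = 25/68 + 33/19 = 2719/1292 ≈ 2.1045)
L = 13790943/1292 (L = 2719/1292 + 116*92 = 2719/1292 + 10672 = 13790943/1292 ≈ 10674.)
L/(-41824) = (13790943/1292)/(-41824) = (13790943/1292)*(-1/41824) = -13790943/54036608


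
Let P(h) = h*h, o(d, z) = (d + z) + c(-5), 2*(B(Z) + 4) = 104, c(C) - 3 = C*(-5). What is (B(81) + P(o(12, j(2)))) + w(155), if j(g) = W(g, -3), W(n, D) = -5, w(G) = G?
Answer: 1428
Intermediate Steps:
c(C) = 3 - 5*C (c(C) = 3 + C*(-5) = 3 - 5*C)
j(g) = -5
B(Z) = 48 (B(Z) = -4 + (1/2)*104 = -4 + 52 = 48)
o(d, z) = 28 + d + z (o(d, z) = (d + z) + (3 - 5*(-5)) = (d + z) + (3 + 25) = (d + z) + 28 = 28 + d + z)
P(h) = h**2
(B(81) + P(o(12, j(2)))) + w(155) = (48 + (28 + 12 - 5)**2) + 155 = (48 + 35**2) + 155 = (48 + 1225) + 155 = 1273 + 155 = 1428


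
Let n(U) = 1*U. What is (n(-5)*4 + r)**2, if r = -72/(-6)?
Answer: 64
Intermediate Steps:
n(U) = U
r = 12 (r = -72*(-1)/6 = -8*(-3/2) = 12)
(n(-5)*4 + r)**2 = (-5*4 + 12)**2 = (-20 + 12)**2 = (-8)**2 = 64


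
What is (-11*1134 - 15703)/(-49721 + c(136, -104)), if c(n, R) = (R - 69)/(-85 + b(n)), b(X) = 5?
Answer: 2254160/3977507 ≈ 0.56673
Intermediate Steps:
c(n, R) = 69/80 - R/80 (c(n, R) = (R - 69)/(-85 + 5) = (-69 + R)/(-80) = (-69 + R)*(-1/80) = 69/80 - R/80)
(-11*1134 - 15703)/(-49721 + c(136, -104)) = (-11*1134 - 15703)/(-49721 + (69/80 - 1/80*(-104))) = (-12474 - 15703)/(-49721 + (69/80 + 13/10)) = -28177/(-49721 + 173/80) = -28177/(-3977507/80) = -28177*(-80/3977507) = 2254160/3977507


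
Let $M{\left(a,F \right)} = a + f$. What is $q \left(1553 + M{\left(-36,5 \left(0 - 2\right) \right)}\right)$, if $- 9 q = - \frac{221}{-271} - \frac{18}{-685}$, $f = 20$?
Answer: $- \frac{240176231}{1670715} \approx -143.76$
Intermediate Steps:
$M{\left(a,F \right)} = 20 + a$ ($M{\left(a,F \right)} = a + 20 = 20 + a$)
$q = - \frac{156263}{1670715}$ ($q = - \frac{- \frac{221}{-271} - \frac{18}{-685}}{9} = - \frac{\left(-221\right) \left(- \frac{1}{271}\right) - - \frac{18}{685}}{9} = - \frac{\frac{221}{271} + \frac{18}{685}}{9} = \left(- \frac{1}{9}\right) \frac{156263}{185635} = - \frac{156263}{1670715} \approx -0.093531$)
$q \left(1553 + M{\left(-36,5 \left(0 - 2\right) \right)}\right) = - \frac{156263 \left(1553 + \left(20 - 36\right)\right)}{1670715} = - \frac{156263 \left(1553 - 16\right)}{1670715} = \left(- \frac{156263}{1670715}\right) 1537 = - \frac{240176231}{1670715}$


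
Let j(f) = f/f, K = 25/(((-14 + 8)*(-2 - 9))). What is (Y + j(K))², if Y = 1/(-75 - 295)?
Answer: 136161/136900 ≈ 0.99460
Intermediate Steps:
K = 25/66 (K = 25/((-6*(-11))) = 25/66 ≈ 0.37879)
Y = -1/370 (Y = 1/(-370) = -1/370 ≈ -0.0027027)
j(f) = 1
(Y + j(K))² = (-1/370 + 1)² = (369/370)² = 136161/136900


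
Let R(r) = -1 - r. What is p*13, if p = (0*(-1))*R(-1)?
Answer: 0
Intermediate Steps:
p = 0 (p = (0*(-1))*(-1 - 1*(-1)) = 0*(-1 + 1) = 0*0 = 0)
p*13 = 0*13 = 0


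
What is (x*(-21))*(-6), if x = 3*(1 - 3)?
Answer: -756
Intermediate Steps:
x = -6 (x = 3*(-2) = -6)
(x*(-21))*(-6) = -6*(-21)*(-6) = 126*(-6) = -756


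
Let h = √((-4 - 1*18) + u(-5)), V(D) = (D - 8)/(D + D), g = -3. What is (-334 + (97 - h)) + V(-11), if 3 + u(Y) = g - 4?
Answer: -5195/22 - 4*I*√2 ≈ -236.14 - 5.6569*I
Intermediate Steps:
V(D) = (-8 + D)/(2*D) (V(D) = (-8 + D)/((2*D)) = (-8 + D)*(1/(2*D)) = (-8 + D)/(2*D))
u(Y) = -10 (u(Y) = -3 + (-3 - 4) = -3 - 7 = -10)
h = 4*I*√2 (h = √((-4 - 1*18) - 10) = √((-4 - 18) - 10) = √(-22 - 10) = √(-32) = 4*I*√2 ≈ 5.6569*I)
(-334 + (97 - h)) + V(-11) = (-334 + (97 - 4*I*√2)) + (½)*(-8 - 11)/(-11) = (-334 + (97 - 4*I*√2)) + (½)*(-1/11)*(-19) = (-237 - 4*I*√2) + 19/22 = -5195/22 - 4*I*√2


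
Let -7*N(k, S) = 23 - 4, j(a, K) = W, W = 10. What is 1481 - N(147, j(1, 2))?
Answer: 10386/7 ≈ 1483.7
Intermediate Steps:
j(a, K) = 10
N(k, S) = -19/7 (N(k, S) = -(23 - 4)/7 = -⅐*19 = -19/7)
1481 - N(147, j(1, 2)) = 1481 - 1*(-19/7) = 1481 + 19/7 = 10386/7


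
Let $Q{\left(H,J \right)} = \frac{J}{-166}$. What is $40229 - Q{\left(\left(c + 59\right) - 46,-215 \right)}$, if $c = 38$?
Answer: $\frac{6677799}{166} \approx 40228.0$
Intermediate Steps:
$Q{\left(H,J \right)} = - \frac{J}{166}$ ($Q{\left(H,J \right)} = J \left(- \frac{1}{166}\right) = - \frac{J}{166}$)
$40229 - Q{\left(\left(c + 59\right) - 46,-215 \right)} = 40229 - \left(- \frac{1}{166}\right) \left(-215\right) = 40229 - \frac{215}{166} = \frac{6677799}{166}$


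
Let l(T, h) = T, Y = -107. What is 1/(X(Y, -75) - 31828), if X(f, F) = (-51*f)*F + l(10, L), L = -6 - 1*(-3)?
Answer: -1/441093 ≈ -2.2671e-6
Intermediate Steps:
L = -3 (L = -6 + 3 = -3)
X(f, F) = 10 - 51*F*f (X(f, F) = (-51*f)*F + 10 = -51*F*f + 10 = 10 - 51*F*f)
1/(X(Y, -75) - 31828) = 1/((10 - 51*(-75)*(-107)) - 31828) = 1/((10 - 409275) - 31828) = 1/(-409265 - 31828) = 1/(-441093) = -1/441093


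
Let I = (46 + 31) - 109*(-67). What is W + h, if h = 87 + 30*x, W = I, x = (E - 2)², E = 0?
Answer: 7587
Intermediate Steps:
x = 4 (x = (0 - 2)² = (-2)² = 4)
I = 7380 (I = 77 + 7303 = 7380)
W = 7380
h = 207 (h = 87 + 30*4 = 87 + 120 = 207)
W + h = 7380 + 207 = 7587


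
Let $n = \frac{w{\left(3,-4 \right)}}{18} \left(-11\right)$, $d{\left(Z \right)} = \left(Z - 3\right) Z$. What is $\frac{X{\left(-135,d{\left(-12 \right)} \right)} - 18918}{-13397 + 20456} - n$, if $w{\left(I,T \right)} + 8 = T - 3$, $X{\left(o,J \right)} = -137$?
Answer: $- \frac{167525}{14118} \approx -11.866$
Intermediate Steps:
$d{\left(Z \right)} = Z \left(-3 + Z\right)$ ($d{\left(Z \right)} = \left(-3 + Z\right) Z = Z \left(-3 + Z\right)$)
$w{\left(I,T \right)} = -11 + T$ ($w{\left(I,T \right)} = -8 + \left(T - 3\right) = -8 + \left(-3 + T\right) = -11 + T$)
$n = \frac{55}{6}$ ($n = \frac{-11 - 4}{18} \left(-11\right) = \left(-15\right) \frac{1}{18} \left(-11\right) = \left(- \frac{5}{6}\right) \left(-11\right) = \frac{55}{6} \approx 9.1667$)
$\frac{X{\left(-135,d{\left(-12 \right)} \right)} - 18918}{-13397 + 20456} - n = \frac{-137 - 18918}{-13397 + 20456} - \frac{55}{6} = - \frac{19055}{7059} - \frac{55}{6} = - \frac{167525}{14118}$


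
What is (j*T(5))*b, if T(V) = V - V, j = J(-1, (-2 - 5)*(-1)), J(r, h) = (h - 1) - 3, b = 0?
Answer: 0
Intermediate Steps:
J(r, h) = -4 + h (J(r, h) = (-1 + h) - 3 = -4 + h)
j = 3 (j = -4 + (-2 - 5)*(-1) = -4 - 7*(-1) = -4 + 7 = 3)
T(V) = 0
(j*T(5))*b = (3*0)*0 = 0*0 = 0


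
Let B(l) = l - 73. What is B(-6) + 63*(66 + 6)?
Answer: 4457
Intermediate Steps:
B(l) = -73 + l
B(-6) + 63*(66 + 6) = (-73 - 6) + 63*(66 + 6) = -79 + 63*72 = -79 + 4536 = 4457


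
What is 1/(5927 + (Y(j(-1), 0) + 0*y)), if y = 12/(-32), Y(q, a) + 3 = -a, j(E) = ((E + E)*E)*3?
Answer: 1/5924 ≈ 0.00016880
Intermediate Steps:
j(E) = 6*E² (j(E) = ((2*E)*E)*3 = (2*E²)*3 = 6*E²)
Y(q, a) = -3 - a
y = -3/8 (y = 12*(-1/32) = -3/8 ≈ -0.37500)
1/(5927 + (Y(j(-1), 0) + 0*y)) = 1/(5927 + ((-3 - 1*0) + 0*(-3/8))) = 1/(5927 + ((-3 + 0) + 0)) = 1/(5927 + (-3 + 0)) = 1/(5927 - 3) = 1/5924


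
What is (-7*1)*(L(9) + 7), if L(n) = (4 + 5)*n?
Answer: -616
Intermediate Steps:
L(n) = 9*n
(-7*1)*(L(9) + 7) = (-7*1)*(9*9 + 7) = -7*(81 + 7) = -7*88 = -616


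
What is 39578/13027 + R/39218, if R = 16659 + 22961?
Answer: 147735696/36492349 ≈ 4.0484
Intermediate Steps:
R = 39620
39578/13027 + R/39218 = 39578/13027 + 39620/39218 = 39578*(1/13027) + 39620*(1/39218) = 5654/1861 + 19810/19609 = 147735696/36492349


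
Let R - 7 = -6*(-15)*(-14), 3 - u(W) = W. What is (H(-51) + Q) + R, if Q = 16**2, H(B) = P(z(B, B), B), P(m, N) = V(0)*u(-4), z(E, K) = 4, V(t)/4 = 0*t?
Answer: -997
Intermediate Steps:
V(t) = 0 (V(t) = 4*(0*t) = 4*0 = 0)
u(W) = 3 - W
R = -1253 (R = 7 - 6*(-15)*(-14) = 7 + 90*(-14) = 7 - 1260 = -1253)
P(m, N) = 0 (P(m, N) = 0*(3 - 1*(-4)) = 0*(3 + 4) = 0*7 = 0)
H(B) = 0
Q = 256
(H(-51) + Q) + R = (0 + 256) - 1253 = 256 - 1253 = -997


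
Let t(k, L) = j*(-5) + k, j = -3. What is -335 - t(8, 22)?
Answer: -358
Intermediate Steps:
t(k, L) = 15 + k (t(k, L) = -3*(-5) + k = 15 + k)
-335 - t(8, 22) = -335 - (15 + 8) = -335 - 1*23 = -335 - 23 = -358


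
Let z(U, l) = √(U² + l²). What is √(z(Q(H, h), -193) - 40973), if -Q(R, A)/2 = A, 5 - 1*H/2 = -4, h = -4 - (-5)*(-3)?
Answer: √(-40973 + √38693) ≈ 201.93*I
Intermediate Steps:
h = -19 (h = -4 - 1*15 = -4 - 15 = -19)
H = 18 (H = 10 - 2*(-4) = 10 + 8 = 18)
Q(R, A) = -2*A
√(z(Q(H, h), -193) - 40973) = √(√((-2*(-19))² + (-193)²) - 40973) = √(√(38² + 37249) - 40973) = √(√(1444 + 37249) - 40973) = √(√38693 - 40973) = √(-40973 + √38693)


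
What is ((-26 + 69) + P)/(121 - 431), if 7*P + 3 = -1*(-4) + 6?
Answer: -22/155 ≈ -0.14194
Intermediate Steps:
P = 1 (P = -3/7 + (-1*(-4) + 6)/7 = -3/7 + (4 + 6)/7 = -3/7 + (1/7)*10 = -3/7 + 10/7 = 1)
((-26 + 69) + P)/(121 - 431) = ((-26 + 69) + 1)/(121 - 431) = (43 + 1)/(-310) = 44*(-1/310) = -22/155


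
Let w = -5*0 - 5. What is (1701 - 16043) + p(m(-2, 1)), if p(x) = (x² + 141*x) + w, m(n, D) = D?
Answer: -14205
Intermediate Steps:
w = -5 (w = 0 - 5 = -5)
p(x) = -5 + x² + 141*x (p(x) = (x² + 141*x) - 5 = -5 + x² + 141*x)
(1701 - 16043) + p(m(-2, 1)) = (1701 - 16043) + (-5 + 1² + 141*1) = -14342 + (-5 + 1 + 141) = -14342 + 137 = -14205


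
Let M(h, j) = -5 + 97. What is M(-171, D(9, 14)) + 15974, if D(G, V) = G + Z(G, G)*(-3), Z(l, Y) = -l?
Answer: 16066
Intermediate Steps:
D(G, V) = 4*G (D(G, V) = G - G*(-3) = G + 3*G = 4*G)
M(h, j) = 92
M(-171, D(9, 14)) + 15974 = 92 + 15974 = 16066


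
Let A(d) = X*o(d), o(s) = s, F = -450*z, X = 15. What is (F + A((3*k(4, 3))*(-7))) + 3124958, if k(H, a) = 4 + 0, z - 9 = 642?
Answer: 2830748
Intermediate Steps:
z = 651 (z = 9 + 642 = 651)
k(H, a) = 4
F = -292950 (F = -450*651 = -292950)
A(d) = 15*d
(F + A((3*k(4, 3))*(-7))) + 3124958 = (-292950 + 15*((3*4)*(-7))) + 3124958 = (-292950 + 15*(12*(-7))) + 3124958 = (-292950 + 15*(-84)) + 3124958 = (-292950 - 1260) + 3124958 = -294210 + 3124958 = 2830748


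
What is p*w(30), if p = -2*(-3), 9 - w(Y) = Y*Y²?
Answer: -161946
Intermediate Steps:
w(Y) = 9 - Y³ (w(Y) = 9 - Y*Y² = 9 - Y³)
p = 6
p*w(30) = 6*(9 - 1*30³) = 6*(9 - 1*27000) = 6*(9 - 27000) = 6*(-26991) = -161946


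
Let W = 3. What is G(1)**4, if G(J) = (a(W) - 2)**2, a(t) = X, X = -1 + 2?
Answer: 1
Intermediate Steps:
X = 1
a(t) = 1
G(J) = 1 (G(J) = (1 - 2)**2 = (-1)**2 = 1)
G(1)**4 = 1**4 = 1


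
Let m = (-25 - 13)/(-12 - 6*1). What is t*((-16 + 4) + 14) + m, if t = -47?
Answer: -827/9 ≈ -91.889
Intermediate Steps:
m = 19/9 (m = -38/(-12 - 6) = -38/(-18) = -38*(-1/18) = 19/9 ≈ 2.1111)
t*((-16 + 4) + 14) + m = -47*((-16 + 4) + 14) + 19/9 = -47*(-12 + 14) + 19/9 = -47*2 + 19/9 = -94 + 19/9 = -827/9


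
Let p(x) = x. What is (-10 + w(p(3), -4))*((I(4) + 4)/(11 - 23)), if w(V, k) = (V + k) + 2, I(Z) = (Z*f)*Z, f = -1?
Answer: -9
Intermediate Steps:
I(Z) = -Z² (I(Z) = (Z*(-1))*Z = (-Z)*Z = -Z²)
w(V, k) = 2 + V + k
(-10 + w(p(3), -4))*((I(4) + 4)/(11 - 23)) = (-10 + (2 + 3 - 4))*((-1*4² + 4)/(11 - 23)) = (-10 + 1)*((-1*16 + 4)/(-12)) = -9*(-16 + 4)*(-1)/12 = -(-108)*(-1)/12 = -9*1 = -9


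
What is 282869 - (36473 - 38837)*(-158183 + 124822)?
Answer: -78582535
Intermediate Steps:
282869 - (36473 - 38837)*(-158183 + 124822) = 282869 - (-2364)*(-33361) = 282869 - 1*78865404 = 282869 - 78865404 = -78582535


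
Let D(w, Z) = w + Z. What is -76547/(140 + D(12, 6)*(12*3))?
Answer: -76547/788 ≈ -97.141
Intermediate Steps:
D(w, Z) = Z + w
-76547/(140 + D(12, 6)*(12*3)) = -76547/(140 + (6 + 12)*(12*3)) = -76547/(140 + 18*36) = -76547/(140 + 648) = -76547/788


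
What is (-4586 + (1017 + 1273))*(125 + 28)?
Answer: -351288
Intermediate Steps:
(-4586 + (1017 + 1273))*(125 + 28) = (-4586 + 2290)*153 = -2296*153 = -351288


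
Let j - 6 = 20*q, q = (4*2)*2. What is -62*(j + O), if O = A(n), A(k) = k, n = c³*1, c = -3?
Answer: -18538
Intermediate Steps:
n = -27 (n = (-3)³*1 = -27*1 = -27)
q = 16 (q = 8*2 = 16)
O = -27
j = 326 (j = 6 + 20*16 = 6 + 320 = 326)
-62*(j + O) = -62*(326 - 27) = -62*299 = -18538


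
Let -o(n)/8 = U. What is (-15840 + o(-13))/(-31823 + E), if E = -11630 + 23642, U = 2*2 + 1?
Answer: 15880/19811 ≈ 0.80157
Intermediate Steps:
U = 5 (U = 4 + 1 = 5)
E = 12012
o(n) = -40 (o(n) = -8*5 = -40)
(-15840 + o(-13))/(-31823 + E) = (-15840 - 40)/(-31823 + 12012) = -15880/(-19811) = -15880*(-1/19811) = 15880/19811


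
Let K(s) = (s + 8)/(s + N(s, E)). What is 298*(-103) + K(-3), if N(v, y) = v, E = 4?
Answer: -184169/6 ≈ -30695.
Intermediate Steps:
K(s) = (8 + s)/(2*s) (K(s) = (s + 8)/(s + s) = (8 + s)/((2*s)) = (8 + s)*(1/(2*s)) = (8 + s)/(2*s))
298*(-103) + K(-3) = 298*(-103) + (1/2)*(8 - 3)/(-3) = -30694 + (1/2)*(-1/3)*5 = -30694 - 5/6 = -184169/6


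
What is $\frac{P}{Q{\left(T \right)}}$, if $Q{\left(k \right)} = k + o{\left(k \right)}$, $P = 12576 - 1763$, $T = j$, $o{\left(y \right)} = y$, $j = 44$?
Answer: $\frac{983}{8} \approx 122.88$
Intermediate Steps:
$T = 44$
$P = 10813$ ($P = 12576 - 1763 = 10813$)
$Q{\left(k \right)} = 2 k$ ($Q{\left(k \right)} = k + k = 2 k$)
$\frac{P}{Q{\left(T \right)}} = \frac{10813}{2 \cdot 44} = \frac{10813}{88} = 10813 \cdot \frac{1}{88} = \frac{983}{8}$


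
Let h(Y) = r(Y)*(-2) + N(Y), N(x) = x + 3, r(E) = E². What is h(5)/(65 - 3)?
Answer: -21/31 ≈ -0.67742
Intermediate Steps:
N(x) = 3 + x
h(Y) = 3 + Y - 2*Y² (h(Y) = Y²*(-2) + (3 + Y) = -2*Y² + (3 + Y) = 3 + Y - 2*Y²)
h(5)/(65 - 3) = (3 + 5 - 2*5²)/(65 - 3) = (3 + 5 - 2*25)/62 = (3 + 5 - 50)/62 = (1/62)*(-42) = -21/31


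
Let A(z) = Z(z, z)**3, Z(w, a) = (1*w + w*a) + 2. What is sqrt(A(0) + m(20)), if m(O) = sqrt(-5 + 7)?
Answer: sqrt(8 + sqrt(2)) ≈ 3.0683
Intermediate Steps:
m(O) = sqrt(2)
Z(w, a) = 2 + w + a*w (Z(w, a) = (w + a*w) + 2 = 2 + w + a*w)
A(z) = (2 + z + z**2)**3 (A(z) = (2 + z + z*z)**3 = (2 + z + z**2)**3)
sqrt(A(0) + m(20)) = sqrt((2 + 0 + 0**2)**3 + sqrt(2)) = sqrt((2 + 0 + 0)**3 + sqrt(2)) = sqrt(2**3 + sqrt(2)) = sqrt(8 + sqrt(2))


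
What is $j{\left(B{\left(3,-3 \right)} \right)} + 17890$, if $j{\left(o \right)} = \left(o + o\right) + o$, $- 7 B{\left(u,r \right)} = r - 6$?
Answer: $\frac{125257}{7} \approx 17894.0$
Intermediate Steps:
$B{\left(u,r \right)} = \frac{6}{7} - \frac{r}{7}$ ($B{\left(u,r \right)} = - \frac{r - 6}{7} = - \frac{-6 + r}{7} = \frac{6}{7} - \frac{r}{7}$)
$j{\left(o \right)} = 3 o$ ($j{\left(o \right)} = 2 o + o = 3 o$)
$j{\left(B{\left(3,-3 \right)} \right)} + 17890 = 3 \left(\frac{6}{7} - - \frac{3}{7}\right) + 17890 = 3 \left(\frac{6}{7} + \frac{3}{7}\right) + 17890 = 3 \cdot \frac{9}{7} + 17890 = \frac{27}{7} + 17890 = \frac{125257}{7}$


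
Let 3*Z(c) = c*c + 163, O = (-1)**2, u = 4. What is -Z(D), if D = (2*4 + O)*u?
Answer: -1459/3 ≈ -486.33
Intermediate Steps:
O = 1
D = 36 (D = (2*4 + 1)*4 = (8 + 1)*4 = 9*4 = 36)
Z(c) = 163/3 + c**2/3 (Z(c) = (c*c + 163)/3 = (c**2 + 163)/3 = (163 + c**2)/3 = 163/3 + c**2/3)
-Z(D) = -(163/3 + (1/3)*36**2) = -(163/3 + (1/3)*1296) = -(163/3 + 432) = -1*1459/3 = -1459/3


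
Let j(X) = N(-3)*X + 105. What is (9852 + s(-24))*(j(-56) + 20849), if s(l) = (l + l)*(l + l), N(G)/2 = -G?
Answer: 250632408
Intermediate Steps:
N(G) = -2*G (N(G) = 2*(-G) = -2*G)
s(l) = 4*l² (s(l) = (2*l)*(2*l) = 4*l²)
j(X) = 105 + 6*X (j(X) = (-2*(-3))*X + 105 = 6*X + 105 = 105 + 6*X)
(9852 + s(-24))*(j(-56) + 20849) = (9852 + 4*(-24)²)*((105 + 6*(-56)) + 20849) = (9852 + 4*576)*((105 - 336) + 20849) = (9852 + 2304)*(-231 + 20849) = 12156*20618 = 250632408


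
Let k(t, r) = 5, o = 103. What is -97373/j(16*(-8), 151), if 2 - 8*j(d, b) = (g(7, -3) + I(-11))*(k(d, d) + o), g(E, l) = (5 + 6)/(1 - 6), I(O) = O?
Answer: -1947460/3569 ≈ -545.66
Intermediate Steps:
g(E, l) = -11/5 (g(E, l) = 11/(-5) = 11*(-⅕) = -11/5)
j(d, b) = 3569/20 (j(d, b) = ¼ - (-11/5 - 11)*(5 + 103)/8 = ¼ - (-33)*108/20 = ¼ - ⅛*(-7128/5) = ¼ + 891/5 = 3569/20)
-97373/j(16*(-8), 151) = -97373/3569/20 = -97373*20/3569 = -1947460/3569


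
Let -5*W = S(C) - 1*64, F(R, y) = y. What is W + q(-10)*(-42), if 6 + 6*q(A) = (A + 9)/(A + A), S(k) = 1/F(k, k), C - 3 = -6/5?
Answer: 9781/180 ≈ 54.339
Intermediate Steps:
C = 9/5 (C = 3 - 6/5 = 9/5 ≈ 1.8000)
S(k) = 1/k
q(A) = -1 + (9 + A)/(12*A) (q(A) = -1 + ((A + 9)/(A + A))/6 = -1 + ((9 + A)/((2*A)))/6 = -1 + ((9 + A)*(1/(2*A)))/6 = -1 + ((9 + A)/(2*A))/6 = -1 + (9 + A)/(12*A))
W = 571/45 (W = -(1/(9/5) - 1*64)/5 = -(5/9 - 64)/5 = -1/5*(-571/9) = 571/45 ≈ 12.689)
W + q(-10)*(-42) = 571/45 + ((1/12)*(9 - 11*(-10))/(-10))*(-42) = 571/45 + ((1/12)*(-1/10)*(9 + 110))*(-42) = 571/45 + ((1/12)*(-1/10)*119)*(-42) = 571/45 - 119/120*(-42) = 571/45 + 833/20 = 9781/180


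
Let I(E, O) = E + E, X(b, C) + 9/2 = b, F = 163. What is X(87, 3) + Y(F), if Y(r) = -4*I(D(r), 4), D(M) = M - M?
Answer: 165/2 ≈ 82.500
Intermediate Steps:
X(b, C) = -9/2 + b
D(M) = 0
I(E, O) = 2*E
Y(r) = 0 (Y(r) = -8*0 = -4*0 = 0)
X(87, 3) + Y(F) = (-9/2 + 87) + 0 = 165/2 + 0 = 165/2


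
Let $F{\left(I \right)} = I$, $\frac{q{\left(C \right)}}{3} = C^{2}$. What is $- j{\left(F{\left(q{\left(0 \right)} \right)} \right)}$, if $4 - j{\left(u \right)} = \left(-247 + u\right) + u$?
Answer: $-251$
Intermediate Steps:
$q{\left(C \right)} = 3 C^{2}$
$j{\left(u \right)} = 251 - 2 u$ ($j{\left(u \right)} = 4 - \left(\left(-247 + u\right) + u\right) = 4 - \left(-247 + 2 u\right) = 251 - 2 u$)
$- j{\left(F{\left(q{\left(0 \right)} \right)} \right)} = - (251 - 2 \cdot 3 \cdot 0^{2}) = - (251 - 2 \cdot 3 \cdot 0) = - (251 - 0) = - (251 + 0) = \left(-1\right) 251 = -251$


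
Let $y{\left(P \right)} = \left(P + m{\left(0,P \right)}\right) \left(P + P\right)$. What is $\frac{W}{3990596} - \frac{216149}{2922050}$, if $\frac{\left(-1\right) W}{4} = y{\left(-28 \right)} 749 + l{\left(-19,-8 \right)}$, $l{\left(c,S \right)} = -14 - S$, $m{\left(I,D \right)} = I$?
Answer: $- \frac{3647372327001}{2915180260450} \approx -1.2512$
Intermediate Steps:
$y{\left(P \right)} = 2 P^{2}$ ($y{\left(P \right)} = \left(P + 0\right) \left(P + P\right) = P 2 P = 2 P^{2}$)
$W = -4697704$ ($W = - 4 \left(2 \left(-28\right)^{2} \cdot 749 - 6\right) = - 4 \left(2 \cdot 784 \cdot 749 + \left(-14 + 8\right)\right) = - 4 \left(1568 \cdot 749 - 6\right) = - 4 \left(1174432 - 6\right) = \left(-4\right) 1174426 = -4697704$)
$\frac{W}{3990596} - \frac{216149}{2922050} = - \frac{4697704}{3990596} - \frac{216149}{2922050} = \left(-4697704\right) \frac{1}{3990596} - \frac{216149}{2922050} = - \frac{1174426}{997649} - \frac{216149}{2922050} = - \frac{3647372327001}{2915180260450}$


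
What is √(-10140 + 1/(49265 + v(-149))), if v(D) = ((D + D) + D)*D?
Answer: I*√34033372300873/57934 ≈ 100.7*I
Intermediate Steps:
v(D) = 3*D² (v(D) = (2*D + D)*D = (3*D)*D = 3*D²)
√(-10140 + 1/(49265 + v(-149))) = √(-10140 + 1/(49265 + 3*(-149)²)) = √(-10140 + 1/(49265 + 3*22201)) = √(-10140 + 1/(49265 + 66603)) = √(-10140 + 1/115868) = √(-1174901519/115868) = I*√34033372300873/57934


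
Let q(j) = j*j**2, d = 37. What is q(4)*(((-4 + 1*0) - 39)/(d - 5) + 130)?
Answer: 8234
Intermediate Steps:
q(j) = j**3
q(4)*(((-4 + 1*0) - 39)/(d - 5) + 130) = 4**3*(((-4 + 1*0) - 39)/(37 - 5) + 130) = 64*(((-4 + 0) - 39)/32 + 130) = 64*((-4 - 39)*(1/32) + 130) = 64*(-43*1/32 + 130) = 64*(-43/32 + 130) = 64*(4117/32) = 8234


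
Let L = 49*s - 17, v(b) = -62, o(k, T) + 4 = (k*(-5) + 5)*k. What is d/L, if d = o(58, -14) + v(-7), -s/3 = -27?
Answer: -4149/988 ≈ -4.1994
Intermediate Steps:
s = 81 (s = -3*(-27) = 81)
o(k, T) = -4 + k*(5 - 5*k) (o(k, T) = -4 + (k*(-5) + 5)*k = -4 + (-5*k + 5)*k = -4 + (5 - 5*k)*k = -4 + k*(5 - 5*k))
L = 3952 (L = 49*81 - 17 = 3969 - 17 = 3952)
d = -16596 (d = (-4 - 5*58² + 5*58) - 62 = (-4 - 5*3364 + 290) - 62 = (-4 - 16820 + 290) - 62 = -16534 - 62 = -16596)
d/L = -16596/3952 = -16596*1/3952 = -4149/988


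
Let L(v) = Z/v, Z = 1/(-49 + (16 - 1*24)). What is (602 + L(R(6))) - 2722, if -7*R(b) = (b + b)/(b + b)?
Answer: -120833/57 ≈ -2119.9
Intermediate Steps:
Z = -1/57 (Z = 1/(-49 + (16 - 24)) = 1/(-49 - 8) = 1/(-57) = -1/57 ≈ -0.017544)
R(b) = -1/7 (R(b) = -(b + b)/(7*(b + b)) = -2*b/(7*(2*b)) = -2*b*1/(2*b)/7 = -1/7*1 = -1/7)
L(v) = -1/(57*v)
(602 + L(R(6))) - 2722 = (602 - 1/(57*(-1/7))) - 2722 = (602 - 1/57*(-7)) - 2722 = (602 + 7/57) - 2722 = 34321/57 - 2722 = -120833/57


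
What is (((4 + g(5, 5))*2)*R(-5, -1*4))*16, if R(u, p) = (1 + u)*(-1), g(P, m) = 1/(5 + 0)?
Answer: 2688/5 ≈ 537.60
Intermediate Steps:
g(P, m) = ⅕ (g(P, m) = 1/5 = ⅕)
R(u, p) = -1 - u
(((4 + g(5, 5))*2)*R(-5, -1*4))*16 = (((4 + ⅕)*2)*(-1 - 1*(-5)))*16 = (((21/5)*2)*(-1 + 5))*16 = ((42/5)*4)*16 = (168/5)*16 = 2688/5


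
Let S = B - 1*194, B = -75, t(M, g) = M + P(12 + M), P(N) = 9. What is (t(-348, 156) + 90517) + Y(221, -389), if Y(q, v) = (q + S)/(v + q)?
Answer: 631248/7 ≈ 90178.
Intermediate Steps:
t(M, g) = 9 + M (t(M, g) = M + 9 = 9 + M)
S = -269 (S = -75 - 1*194 = -75 - 194 = -269)
Y(q, v) = (-269 + q)/(q + v) (Y(q, v) = (q - 269)/(v + q) = (-269 + q)/(q + v))
(t(-348, 156) + 90517) + Y(221, -389) = ((9 - 348) + 90517) + (-269 + 221)/(221 - 389) = (-339 + 90517) - 48/(-168) = 90178 - 1/168*(-48) = 90178 + 2/7 = 631248/7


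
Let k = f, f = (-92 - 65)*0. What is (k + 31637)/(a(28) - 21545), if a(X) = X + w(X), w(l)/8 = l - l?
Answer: -31637/21517 ≈ -1.4703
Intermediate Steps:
f = 0 (f = -157*0 = 0)
w(l) = 0 (w(l) = 8*(l - l) = 8*0 = 0)
k = 0
a(X) = X (a(X) = X + 0 = X)
(k + 31637)/(a(28) - 21545) = (0 + 31637)/(28 - 21545) = 31637/(-21517) = 31637*(-1/21517) = -31637/21517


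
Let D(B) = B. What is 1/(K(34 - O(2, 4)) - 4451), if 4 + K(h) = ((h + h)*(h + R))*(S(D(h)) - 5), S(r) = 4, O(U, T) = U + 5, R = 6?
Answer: -1/6237 ≈ -0.00016033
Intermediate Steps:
O(U, T) = 5 + U
K(h) = -4 - 2*h*(6 + h) (K(h) = -4 + ((h + h)*(h + 6))*(4 - 5) = -4 + ((2*h)*(6 + h))*(-1) = -4 + (2*h*(6 + h))*(-1) = -4 - 2*h*(6 + h))
1/(K(34 - O(2, 4)) - 4451) = 1/((-4 - 12*(34 - (5 + 2)) - 2*(34 - (5 + 2))²) - 4451) = 1/((-4 - 12*(34 - 1*7) - 2*(34 - 1*7)²) - 4451) = 1/((-4 - 12*(34 - 7) - 2*(34 - 7)²) - 4451) = 1/((-4 - 12*27 - 2*27²) - 4451) = 1/((-4 - 324 - 2*729) - 4451) = 1/((-4 - 324 - 1458) - 4451) = 1/(-1786 - 4451) = 1/(-6237) = -1/6237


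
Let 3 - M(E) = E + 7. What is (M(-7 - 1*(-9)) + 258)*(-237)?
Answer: -59724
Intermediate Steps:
M(E) = -4 - E (M(E) = 3 - (E + 7) = 3 - (7 + E) = 3 + (-7 - E) = -4 - E)
(M(-7 - 1*(-9)) + 258)*(-237) = ((-4 - (-7 - 1*(-9))) + 258)*(-237) = ((-4 - (-7 + 9)) + 258)*(-237) = ((-4 - 1*2) + 258)*(-237) = ((-4 - 2) + 258)*(-237) = (-6 + 258)*(-237) = 252*(-237) = -59724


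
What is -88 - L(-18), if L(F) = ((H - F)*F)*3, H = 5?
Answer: 1154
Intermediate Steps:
L(F) = 3*F*(5 - F) (L(F) = ((5 - F)*F)*3 = (F*(5 - F))*3 = 3*F*(5 - F))
-88 - L(-18) = -88 - 3*(-18)*(5 - 1*(-18)) = -88 - 3*(-18)*(5 + 18) = -88 - 3*(-18)*23 = -88 - 1*(-1242) = -88 + 1242 = 1154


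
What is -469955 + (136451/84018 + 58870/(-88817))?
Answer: -3506903578589423/7462226706 ≈ -4.6995e+5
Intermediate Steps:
-469955 + (136451/84018 + 58870/(-88817)) = -469955 + (136451*(1/84018) + 58870*(-1/88817)) = -469955 + (136451/84018 - 58870/88817) = -469955 + 7173028807/7462226706 = -3506903578589423/7462226706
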